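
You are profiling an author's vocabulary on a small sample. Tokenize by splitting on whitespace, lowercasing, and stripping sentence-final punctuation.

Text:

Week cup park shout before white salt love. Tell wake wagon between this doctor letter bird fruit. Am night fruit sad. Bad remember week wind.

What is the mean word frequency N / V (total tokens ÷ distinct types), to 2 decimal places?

N = 25 tokens, V = 23 types.
Mean frequency = N / V = 25 / 23 = 1.09

1.09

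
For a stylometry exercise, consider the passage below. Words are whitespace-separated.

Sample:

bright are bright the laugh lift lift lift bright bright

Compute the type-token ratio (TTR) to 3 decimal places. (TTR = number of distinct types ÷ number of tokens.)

N = 10 tokens, V = 5 types.
TTR = V / N = 5 / 10 = 0.500

0.500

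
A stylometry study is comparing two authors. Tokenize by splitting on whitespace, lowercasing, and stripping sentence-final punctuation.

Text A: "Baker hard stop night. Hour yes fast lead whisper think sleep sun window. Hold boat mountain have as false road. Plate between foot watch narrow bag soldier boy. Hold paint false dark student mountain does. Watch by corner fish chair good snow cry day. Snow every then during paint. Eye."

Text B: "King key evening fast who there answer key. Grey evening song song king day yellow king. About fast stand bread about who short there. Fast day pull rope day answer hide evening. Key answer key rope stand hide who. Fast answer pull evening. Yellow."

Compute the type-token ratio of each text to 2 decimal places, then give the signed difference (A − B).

TTR(A) = 44/50 = 0.88
TTR(B) = 18/44 = 0.41
Difference = 0.88 − 0.41 = 0.47

0.47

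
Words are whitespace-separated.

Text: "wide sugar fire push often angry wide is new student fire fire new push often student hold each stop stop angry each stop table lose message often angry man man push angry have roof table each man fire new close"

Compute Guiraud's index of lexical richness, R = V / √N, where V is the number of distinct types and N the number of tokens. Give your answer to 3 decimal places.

N = 40, V = 19.
√N = 6.324555
R = 19 / 6.324555 = 3.004

3.004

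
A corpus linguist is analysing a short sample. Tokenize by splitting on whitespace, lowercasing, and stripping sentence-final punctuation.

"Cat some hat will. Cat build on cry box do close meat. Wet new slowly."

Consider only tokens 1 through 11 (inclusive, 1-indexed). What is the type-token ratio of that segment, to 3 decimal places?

Segment tokens 1–11: cat, some, hat, will, cat, build, on, cry, box, do, close
Segment N = 11, segment V = 10.
TTR = 10 / 11 = 0.909

0.909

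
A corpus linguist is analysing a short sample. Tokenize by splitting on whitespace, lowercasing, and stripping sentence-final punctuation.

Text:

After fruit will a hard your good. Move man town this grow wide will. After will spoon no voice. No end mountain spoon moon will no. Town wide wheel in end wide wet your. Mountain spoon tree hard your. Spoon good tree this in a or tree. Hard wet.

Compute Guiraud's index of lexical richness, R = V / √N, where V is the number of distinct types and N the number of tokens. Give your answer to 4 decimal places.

3.4286

N = 49, V = 24.
√N = 7.000000
R = 24 / 7.000000 = 3.4286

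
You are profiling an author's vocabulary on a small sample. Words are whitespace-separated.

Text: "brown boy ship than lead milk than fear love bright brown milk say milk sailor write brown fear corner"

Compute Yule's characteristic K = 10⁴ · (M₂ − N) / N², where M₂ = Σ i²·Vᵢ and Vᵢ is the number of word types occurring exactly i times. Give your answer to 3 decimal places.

Frequencies: brown:3, milk:3, than:2, fear:2, boy:1, ship:1, lead:1, love:1, bright:1, say:1, sailor:1, write:1, corner:1
N = 19. Frequency spectrum: V_1=9, V_2=2, V_3=2
M₂ = 1²·9 + 2²·2 + 3²·2 = 35
K = 10000 × (35 − 19) / 19² = 443.213

443.213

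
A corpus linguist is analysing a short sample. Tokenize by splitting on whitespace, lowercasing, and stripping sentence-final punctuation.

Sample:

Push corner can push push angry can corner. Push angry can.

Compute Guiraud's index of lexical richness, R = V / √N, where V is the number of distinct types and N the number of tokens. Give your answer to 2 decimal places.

1.21

N = 11, V = 4.
√N = 3.316625
R = 4 / 3.316625 = 1.21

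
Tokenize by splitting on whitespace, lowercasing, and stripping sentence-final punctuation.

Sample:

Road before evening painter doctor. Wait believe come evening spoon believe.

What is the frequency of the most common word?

2

Frequencies: evening:2, believe:2, road:1, before:1, painter:1, doctor:1, wait:1, come:1, spoon:1
Most common: 'evening' with frequency 2.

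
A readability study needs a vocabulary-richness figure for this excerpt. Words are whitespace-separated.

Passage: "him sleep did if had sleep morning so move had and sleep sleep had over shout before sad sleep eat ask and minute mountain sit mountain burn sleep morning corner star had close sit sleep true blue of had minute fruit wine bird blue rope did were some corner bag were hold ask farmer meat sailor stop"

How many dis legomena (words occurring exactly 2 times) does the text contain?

Frequencies: sleep:7, had:5, did:2, morning:2, and:2, ask:2, minute:2, mountain:2, sit:2, corner:2, blue:2, were:2, him:1, if:1, so:1, move:1, over:1, shout:1, before:1, sad:1, … (17 more, each freq 1)
Words with frequency 2: and, ask, blue, corner, did, minute, morning, mountain, sit, were

10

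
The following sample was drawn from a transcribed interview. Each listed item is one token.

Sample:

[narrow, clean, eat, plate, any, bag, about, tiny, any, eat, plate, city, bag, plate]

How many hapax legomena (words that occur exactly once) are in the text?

5

Frequencies: plate:3, eat:2, any:2, bag:2, narrow:1, clean:1, about:1, tiny:1, city:1
Hapax (freq=1): about, city, clean, narrow, tiny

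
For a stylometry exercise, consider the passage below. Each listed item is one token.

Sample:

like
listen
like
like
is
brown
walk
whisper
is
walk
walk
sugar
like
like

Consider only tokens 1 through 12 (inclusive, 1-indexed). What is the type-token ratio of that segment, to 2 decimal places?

0.58

Segment tokens 1–12: like, listen, like, like, is, brown, walk, whisper, is, walk, walk, sugar
Segment N = 12, segment V = 7.
TTR = 7 / 12 = 0.58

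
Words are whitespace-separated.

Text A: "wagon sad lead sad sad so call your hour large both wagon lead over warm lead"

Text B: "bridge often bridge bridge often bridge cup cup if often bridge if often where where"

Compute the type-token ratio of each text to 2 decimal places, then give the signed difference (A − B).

0.36

TTR(A) = 11/16 = 0.69
TTR(B) = 5/15 = 0.33
Difference = 0.69 − 0.33 = 0.36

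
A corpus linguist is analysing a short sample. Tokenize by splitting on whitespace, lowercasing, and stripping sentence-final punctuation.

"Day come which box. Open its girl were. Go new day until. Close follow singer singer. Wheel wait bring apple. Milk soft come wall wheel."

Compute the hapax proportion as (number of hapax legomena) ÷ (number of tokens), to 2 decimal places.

0.68

Frequencies: day:2, come:2, singer:2, wheel:2, which:1, box:1, open:1, its:1, girl:1, were:1, go:1, new:1, until:1, close:1, follow:1, wait:1, bring:1, apple:1, milk:1, soft:1, … (1 more, each freq 1)
Hapax count = 17; token count = 25.
Ratio = 17 / 25 = 0.68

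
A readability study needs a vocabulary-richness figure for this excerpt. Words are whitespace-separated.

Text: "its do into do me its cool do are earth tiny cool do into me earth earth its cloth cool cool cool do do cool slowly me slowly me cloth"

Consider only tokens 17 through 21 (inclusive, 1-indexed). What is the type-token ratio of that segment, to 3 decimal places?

Segment tokens 17–21: earth, its, cloth, cool, cool
Segment N = 5, segment V = 4.
TTR = 4 / 5 = 0.800

0.800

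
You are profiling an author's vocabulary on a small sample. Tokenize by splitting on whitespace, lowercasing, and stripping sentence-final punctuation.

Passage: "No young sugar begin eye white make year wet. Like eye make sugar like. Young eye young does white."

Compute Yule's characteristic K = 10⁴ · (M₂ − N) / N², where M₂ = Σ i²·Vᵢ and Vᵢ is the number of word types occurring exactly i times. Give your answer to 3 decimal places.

554.017

Frequencies: young:3, eye:3, sugar:2, white:2, make:2, like:2, no:1, begin:1, year:1, wet:1, does:1
N = 19. Frequency spectrum: V_1=5, V_2=4, V_3=2
M₂ = 1²·5 + 2²·4 + 3²·2 = 39
K = 10000 × (39 − 19) / 19² = 554.017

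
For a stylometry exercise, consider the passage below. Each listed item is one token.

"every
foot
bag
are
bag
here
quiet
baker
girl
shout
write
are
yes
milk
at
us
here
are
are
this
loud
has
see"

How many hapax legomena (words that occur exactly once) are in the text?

15

Frequencies: are:4, bag:2, here:2, every:1, foot:1, quiet:1, baker:1, girl:1, shout:1, write:1, yes:1, milk:1, at:1, us:1, this:1, loud:1, has:1, see:1
Hapax (freq=1): at, baker, every, foot, girl, has, loud, milk, quiet, see, shout, this, us, write, yes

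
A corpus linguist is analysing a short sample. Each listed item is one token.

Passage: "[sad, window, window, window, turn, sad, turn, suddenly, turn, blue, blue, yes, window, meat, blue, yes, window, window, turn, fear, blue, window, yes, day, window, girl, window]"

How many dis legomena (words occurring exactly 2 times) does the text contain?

Frequencies: window:9, turn:4, blue:4, yes:3, sad:2, suddenly:1, meat:1, fear:1, day:1, girl:1
Words with frequency 2: sad

1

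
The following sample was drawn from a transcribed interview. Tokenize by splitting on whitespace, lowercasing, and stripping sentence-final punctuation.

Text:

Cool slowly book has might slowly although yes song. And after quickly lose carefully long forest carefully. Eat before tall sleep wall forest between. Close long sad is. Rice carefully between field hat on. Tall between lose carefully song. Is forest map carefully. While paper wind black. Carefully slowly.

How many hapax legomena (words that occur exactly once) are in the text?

Frequencies: carefully:6, slowly:3, forest:3, between:3, song:2, lose:2, long:2, tall:2, is:2, cool:1, book:1, has:1, might:1, although:1, yes:1, and:1, after:1, quickly:1, eat:1, before:1, … (13 more, each freq 1)
Hapax (freq=1): after, although, and, before, black, book, close, cool, eat, field, has, hat, map, might, on, paper, quickly, rice, sad, sleep, wall, while, wind, yes

24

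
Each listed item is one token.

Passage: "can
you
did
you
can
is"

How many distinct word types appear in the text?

4

Distinct types: {can, did, is, you}
V = 4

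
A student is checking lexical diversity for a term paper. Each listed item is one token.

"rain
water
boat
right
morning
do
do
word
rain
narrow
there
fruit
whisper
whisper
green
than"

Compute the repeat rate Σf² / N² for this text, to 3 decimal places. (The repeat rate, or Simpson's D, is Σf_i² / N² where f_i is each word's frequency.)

0.086

Frequencies: rain:2, do:2, whisper:2, water:1, boat:1, right:1, morning:1, word:1, narrow:1, there:1, fruit:1, green:1, than:1
Σf² = 22; N² = 256
Repeat rate = 22 / 256 = 0.086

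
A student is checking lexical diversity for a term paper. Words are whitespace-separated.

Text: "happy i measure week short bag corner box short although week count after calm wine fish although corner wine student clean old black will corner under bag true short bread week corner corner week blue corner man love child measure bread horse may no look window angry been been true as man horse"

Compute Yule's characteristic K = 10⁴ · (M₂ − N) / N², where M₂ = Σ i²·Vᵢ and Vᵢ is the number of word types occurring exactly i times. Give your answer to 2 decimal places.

Frequencies: corner:6, week:4, short:3, measure:2, bag:2, although:2, wine:2, true:2, bread:2, man:2, horse:2, been:2, happy:1, i:1, box:1, count:1, after:1, calm:1, fish:1, student:1, … (14 more, each freq 1)
N = 53. Frequency spectrum: V_1=22, V_2=9, V_3=1, V_4=1, V_6=1
M₂ = 1²·22 + 2²·9 + 3²·1 + 4²·1 + 6²·1 = 119
K = 10000 × (119 − 53) / 53² = 234.96

234.96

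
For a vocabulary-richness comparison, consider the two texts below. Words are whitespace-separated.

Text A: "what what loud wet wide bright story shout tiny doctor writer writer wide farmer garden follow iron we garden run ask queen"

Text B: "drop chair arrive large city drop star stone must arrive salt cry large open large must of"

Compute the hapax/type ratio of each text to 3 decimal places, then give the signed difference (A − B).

0.111

A: hapax=14, V=18, ratio=0.778
B: hapax=8, V=12, ratio=0.667
Difference = 0.778 − 0.667 = 0.111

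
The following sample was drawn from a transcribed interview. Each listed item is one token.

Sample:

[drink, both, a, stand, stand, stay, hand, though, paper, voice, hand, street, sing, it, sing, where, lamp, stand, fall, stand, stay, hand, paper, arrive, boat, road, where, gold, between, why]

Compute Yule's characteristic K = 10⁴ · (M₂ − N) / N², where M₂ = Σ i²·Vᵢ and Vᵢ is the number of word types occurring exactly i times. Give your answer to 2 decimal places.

Frequencies: stand:4, hand:3, stay:2, paper:2, sing:2, where:2, drink:1, both:1, a:1, though:1, voice:1, street:1, it:1, lamp:1, fall:1, arrive:1, boat:1, road:1, gold:1, between:1, … (1 more, each freq 1)
N = 30. Frequency spectrum: V_1=15, V_2=4, V_3=1, V_4=1
M₂ = 1²·15 + 2²·4 + 3²·1 + 4²·1 = 56
K = 10000 × (56 − 30) / 30² = 288.89

288.89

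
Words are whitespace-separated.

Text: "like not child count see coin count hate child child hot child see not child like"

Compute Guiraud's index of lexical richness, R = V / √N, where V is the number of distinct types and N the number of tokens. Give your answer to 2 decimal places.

2.00

N = 16, V = 8.
√N = 4.000000
R = 8 / 4.000000 = 2.00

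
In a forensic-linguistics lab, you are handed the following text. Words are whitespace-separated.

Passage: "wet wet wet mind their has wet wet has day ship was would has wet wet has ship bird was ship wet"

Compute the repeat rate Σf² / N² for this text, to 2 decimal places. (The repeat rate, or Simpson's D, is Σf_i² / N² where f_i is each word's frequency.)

0.20

Frequencies: wet:8, has:4, ship:3, was:2, mind:1, their:1, day:1, would:1, bird:1
Σf² = 98; N² = 484
Repeat rate = 98 / 484 = 0.20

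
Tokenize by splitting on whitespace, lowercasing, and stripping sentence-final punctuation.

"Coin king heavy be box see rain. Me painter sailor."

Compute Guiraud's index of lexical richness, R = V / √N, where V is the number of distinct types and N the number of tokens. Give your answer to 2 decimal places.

3.16

N = 10, V = 10.
√N = 3.162278
R = 10 / 3.162278 = 3.16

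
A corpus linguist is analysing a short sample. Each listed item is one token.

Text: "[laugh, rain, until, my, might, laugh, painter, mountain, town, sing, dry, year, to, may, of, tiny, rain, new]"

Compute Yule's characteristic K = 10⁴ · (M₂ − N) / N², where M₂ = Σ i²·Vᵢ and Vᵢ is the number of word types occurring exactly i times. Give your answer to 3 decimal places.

123.457

Frequencies: laugh:2, rain:2, until:1, my:1, might:1, painter:1, mountain:1, town:1, sing:1, dry:1, year:1, to:1, may:1, of:1, tiny:1, new:1
N = 18. Frequency spectrum: V_1=14, V_2=2
M₂ = 1²·14 + 2²·2 = 22
K = 10000 × (22 − 18) / 18² = 123.457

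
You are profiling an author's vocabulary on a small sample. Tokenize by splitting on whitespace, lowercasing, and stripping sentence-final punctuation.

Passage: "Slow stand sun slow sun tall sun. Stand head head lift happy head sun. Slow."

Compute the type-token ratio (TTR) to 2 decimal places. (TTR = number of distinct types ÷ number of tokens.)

N = 15 tokens, V = 7 types.
TTR = V / N = 7 / 15 = 0.47

0.47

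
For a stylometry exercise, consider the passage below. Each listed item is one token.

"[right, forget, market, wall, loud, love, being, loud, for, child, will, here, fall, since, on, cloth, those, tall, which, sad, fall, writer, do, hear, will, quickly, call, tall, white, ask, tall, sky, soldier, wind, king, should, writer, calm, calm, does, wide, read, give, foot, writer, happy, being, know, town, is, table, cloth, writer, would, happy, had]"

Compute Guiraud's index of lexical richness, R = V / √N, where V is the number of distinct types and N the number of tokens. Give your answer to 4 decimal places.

5.8797

N = 56, V = 44.
√N = 7.483315
R = 44 / 7.483315 = 5.8797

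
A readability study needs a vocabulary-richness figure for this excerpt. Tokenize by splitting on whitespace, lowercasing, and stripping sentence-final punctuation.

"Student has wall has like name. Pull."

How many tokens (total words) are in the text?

Tokens: student, has, wall, has, like, name, pull
N = 7

7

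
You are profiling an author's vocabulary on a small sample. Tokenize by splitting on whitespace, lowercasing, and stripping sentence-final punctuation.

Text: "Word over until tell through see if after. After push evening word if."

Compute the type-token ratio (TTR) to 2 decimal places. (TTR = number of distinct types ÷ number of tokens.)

N = 13 tokens, V = 10 types.
TTR = V / N = 10 / 13 = 0.77

0.77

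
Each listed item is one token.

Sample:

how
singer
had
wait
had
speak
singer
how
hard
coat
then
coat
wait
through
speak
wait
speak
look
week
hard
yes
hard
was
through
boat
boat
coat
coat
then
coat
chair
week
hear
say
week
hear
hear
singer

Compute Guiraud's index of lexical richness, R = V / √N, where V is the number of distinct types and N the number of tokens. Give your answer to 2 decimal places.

N = 38, V = 17.
√N = 6.164414
R = 17 / 6.164414 = 2.76

2.76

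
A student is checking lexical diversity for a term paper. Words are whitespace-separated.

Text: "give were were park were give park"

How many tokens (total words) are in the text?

7

Tokens: give, were, were, park, were, give, park
N = 7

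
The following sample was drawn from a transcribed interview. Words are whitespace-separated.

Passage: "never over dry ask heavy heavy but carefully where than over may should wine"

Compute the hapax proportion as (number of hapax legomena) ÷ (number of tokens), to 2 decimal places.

Frequencies: over:2, heavy:2, never:1, dry:1, ask:1, but:1, carefully:1, where:1, than:1, may:1, should:1, wine:1
Hapax count = 10; token count = 14.
Ratio = 10 / 14 = 0.71

0.71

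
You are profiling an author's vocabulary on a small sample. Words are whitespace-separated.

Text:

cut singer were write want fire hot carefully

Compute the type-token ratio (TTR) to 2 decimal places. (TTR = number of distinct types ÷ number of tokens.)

N = 8 tokens, V = 8 types.
TTR = V / N = 8 / 8 = 1.00

1.00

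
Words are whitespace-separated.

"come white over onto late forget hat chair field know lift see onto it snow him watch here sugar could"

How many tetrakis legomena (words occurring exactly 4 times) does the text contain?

0

Frequencies: onto:2, come:1, white:1, over:1, late:1, forget:1, hat:1, chair:1, field:1, know:1, lift:1, see:1, it:1, snow:1, him:1, watch:1, here:1, sugar:1, could:1
Words with frequency 4: (none)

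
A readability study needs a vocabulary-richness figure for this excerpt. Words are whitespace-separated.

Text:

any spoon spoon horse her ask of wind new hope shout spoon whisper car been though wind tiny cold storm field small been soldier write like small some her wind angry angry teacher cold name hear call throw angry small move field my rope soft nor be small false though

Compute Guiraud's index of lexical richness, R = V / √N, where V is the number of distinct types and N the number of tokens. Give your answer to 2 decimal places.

N = 50, V = 36.
√N = 7.071068
R = 36 / 7.071068 = 5.09

5.09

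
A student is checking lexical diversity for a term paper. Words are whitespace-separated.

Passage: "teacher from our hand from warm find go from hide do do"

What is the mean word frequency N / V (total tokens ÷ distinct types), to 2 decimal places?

N = 12 tokens, V = 9 types.
Mean frequency = N / V = 12 / 9 = 1.33

1.33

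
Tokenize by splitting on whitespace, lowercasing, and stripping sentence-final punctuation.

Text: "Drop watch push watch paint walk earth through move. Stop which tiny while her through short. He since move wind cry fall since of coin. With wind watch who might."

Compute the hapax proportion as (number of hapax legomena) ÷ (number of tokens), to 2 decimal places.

0.63

Frequencies: watch:3, through:2, move:2, since:2, wind:2, drop:1, push:1, paint:1, walk:1, earth:1, stop:1, which:1, tiny:1, while:1, her:1, short:1, he:1, cry:1, fall:1, of:1, … (4 more, each freq 1)
Hapax count = 19; token count = 30.
Ratio = 19 / 30 = 0.63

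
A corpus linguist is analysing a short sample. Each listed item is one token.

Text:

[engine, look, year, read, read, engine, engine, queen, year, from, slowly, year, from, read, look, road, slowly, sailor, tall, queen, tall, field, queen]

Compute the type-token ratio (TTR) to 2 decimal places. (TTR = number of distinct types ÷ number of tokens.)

N = 23 tokens, V = 11 types.
TTR = V / N = 11 / 23 = 0.48

0.48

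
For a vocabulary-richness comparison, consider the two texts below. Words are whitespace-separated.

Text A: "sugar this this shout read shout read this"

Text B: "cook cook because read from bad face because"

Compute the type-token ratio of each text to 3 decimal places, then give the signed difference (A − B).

-0.250

TTR(A) = 4/8 = 0.500
TTR(B) = 6/8 = 0.750
Difference = 0.500 − 0.750 = -0.250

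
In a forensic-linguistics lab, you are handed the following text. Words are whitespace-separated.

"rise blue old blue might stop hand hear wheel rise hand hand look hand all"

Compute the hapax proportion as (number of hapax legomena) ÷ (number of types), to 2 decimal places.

0.70

Frequencies: hand:4, rise:2, blue:2, old:1, might:1, stop:1, hear:1, wheel:1, look:1, all:1
Hapax count = 7; type count = 10.
Ratio = 7 / 10 = 0.70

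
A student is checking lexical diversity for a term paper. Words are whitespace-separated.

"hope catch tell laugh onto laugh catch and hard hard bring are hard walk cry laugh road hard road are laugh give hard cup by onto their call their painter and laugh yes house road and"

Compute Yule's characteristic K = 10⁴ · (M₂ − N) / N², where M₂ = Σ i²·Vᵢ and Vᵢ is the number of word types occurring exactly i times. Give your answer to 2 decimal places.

Frequencies: laugh:5, hard:5, and:3, road:3, catch:2, onto:2, are:2, their:2, hope:1, tell:1, bring:1, walk:1, cry:1, give:1, cup:1, by:1, call:1, painter:1, yes:1, house:1
N = 36. Frequency spectrum: V_1=12, V_2=4, V_3=2, V_5=2
M₂ = 1²·12 + 2²·4 + 3²·2 + 5²·2 = 96
K = 10000 × (96 − 36) / 36² = 462.96

462.96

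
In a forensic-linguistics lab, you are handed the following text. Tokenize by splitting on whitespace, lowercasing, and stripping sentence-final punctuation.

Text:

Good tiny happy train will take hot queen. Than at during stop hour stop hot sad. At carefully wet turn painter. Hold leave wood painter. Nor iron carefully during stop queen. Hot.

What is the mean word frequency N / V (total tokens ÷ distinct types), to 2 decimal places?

1.39

N = 32 tokens, V = 23 types.
Mean frequency = N / V = 32 / 23 = 1.39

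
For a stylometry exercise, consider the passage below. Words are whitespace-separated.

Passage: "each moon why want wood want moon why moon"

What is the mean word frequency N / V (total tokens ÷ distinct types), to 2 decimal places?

N = 9 tokens, V = 5 types.
Mean frequency = N / V = 9 / 5 = 1.80

1.80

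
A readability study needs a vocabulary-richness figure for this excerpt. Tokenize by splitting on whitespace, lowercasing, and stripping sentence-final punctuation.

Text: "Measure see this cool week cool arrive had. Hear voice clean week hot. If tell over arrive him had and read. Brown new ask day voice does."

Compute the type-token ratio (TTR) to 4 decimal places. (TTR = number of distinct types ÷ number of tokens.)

0.8148

N = 27 tokens, V = 22 types.
TTR = V / N = 22 / 27 = 0.8148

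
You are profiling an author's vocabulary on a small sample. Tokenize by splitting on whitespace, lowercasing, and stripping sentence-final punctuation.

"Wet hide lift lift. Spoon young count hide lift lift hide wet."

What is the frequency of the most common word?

4

Frequencies: lift:4, hide:3, wet:2, spoon:1, young:1, count:1
Most common: 'lift' with frequency 4.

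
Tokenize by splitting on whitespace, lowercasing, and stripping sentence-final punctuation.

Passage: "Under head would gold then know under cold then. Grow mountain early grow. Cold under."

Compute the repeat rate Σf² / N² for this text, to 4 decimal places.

Frequencies: under:3, then:2, cold:2, grow:2, head:1, would:1, gold:1, know:1, mountain:1, early:1
Σf² = 27; N² = 225
Repeat rate = 27 / 225 = 0.1200

0.1200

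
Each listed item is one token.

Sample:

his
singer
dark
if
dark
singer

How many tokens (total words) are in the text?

Tokens: his, singer, dark, if, dark, singer
N = 6

6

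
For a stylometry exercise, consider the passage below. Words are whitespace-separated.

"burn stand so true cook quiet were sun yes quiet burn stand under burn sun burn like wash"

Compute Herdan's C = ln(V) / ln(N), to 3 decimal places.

0.860

N = 18, V = 12.
ln(V) = 2.484907, ln(N) = 2.890372
C = 2.484907 / 2.890372 = 0.860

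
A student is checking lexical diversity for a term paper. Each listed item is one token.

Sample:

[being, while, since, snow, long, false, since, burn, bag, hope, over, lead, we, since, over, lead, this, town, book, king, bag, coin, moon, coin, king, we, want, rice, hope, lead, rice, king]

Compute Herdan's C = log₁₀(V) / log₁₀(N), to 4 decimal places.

0.8644

N = 32, V = 20.
log₁₀(V) = 1.301030, log₁₀(N) = 1.505150
C = 1.301030 / 1.505150 = 0.8644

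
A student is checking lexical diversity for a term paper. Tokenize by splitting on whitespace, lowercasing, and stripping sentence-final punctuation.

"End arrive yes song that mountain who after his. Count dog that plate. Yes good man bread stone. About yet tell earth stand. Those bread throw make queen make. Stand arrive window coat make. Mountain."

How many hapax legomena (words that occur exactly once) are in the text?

Frequencies: make:3, arrive:2, yes:2, that:2, mountain:2, bread:2, stand:2, end:1, song:1, who:1, after:1, his:1, count:1, dog:1, plate:1, good:1, man:1, stone:1, about:1, yet:1, … (7 more, each freq 1)
Hapax (freq=1): about, after, coat, count, dog, earth, end, good, his, man, plate, queen, song, stone, tell, those, throw, who, window, yet

20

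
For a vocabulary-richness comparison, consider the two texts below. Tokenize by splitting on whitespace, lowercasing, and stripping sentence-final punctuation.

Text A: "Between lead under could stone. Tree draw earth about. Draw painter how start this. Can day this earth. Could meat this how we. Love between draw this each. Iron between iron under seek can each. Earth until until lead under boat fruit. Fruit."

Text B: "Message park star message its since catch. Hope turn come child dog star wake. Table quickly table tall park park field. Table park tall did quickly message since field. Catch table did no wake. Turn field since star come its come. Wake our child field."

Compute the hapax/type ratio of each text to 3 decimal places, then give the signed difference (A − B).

A: hapax=11, V=24, ratio=0.458
B: hapax=4, V=19, ratio=0.211
Difference = 0.458 − 0.211 = 0.247

0.247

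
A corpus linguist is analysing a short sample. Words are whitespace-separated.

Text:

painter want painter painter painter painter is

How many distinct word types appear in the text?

3

Distinct types: {is, painter, want}
V = 3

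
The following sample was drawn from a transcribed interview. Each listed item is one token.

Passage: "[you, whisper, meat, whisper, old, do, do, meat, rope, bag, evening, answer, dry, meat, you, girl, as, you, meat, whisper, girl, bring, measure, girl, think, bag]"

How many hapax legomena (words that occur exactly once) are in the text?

9

Frequencies: meat:4, you:3, whisper:3, girl:3, do:2, bag:2, old:1, rope:1, evening:1, answer:1, dry:1, as:1, bring:1, measure:1, think:1
Hapax (freq=1): answer, as, bring, dry, evening, measure, old, rope, think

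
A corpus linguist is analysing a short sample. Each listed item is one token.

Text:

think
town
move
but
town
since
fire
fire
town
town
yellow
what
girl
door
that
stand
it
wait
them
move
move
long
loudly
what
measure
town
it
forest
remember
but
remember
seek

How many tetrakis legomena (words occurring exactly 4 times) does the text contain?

0

Frequencies: town:5, move:3, but:2, fire:2, what:2, it:2, remember:2, think:1, since:1, yellow:1, girl:1, door:1, that:1, stand:1, wait:1, them:1, long:1, loudly:1, measure:1, forest:1, … (1 more, each freq 1)
Words with frequency 4: (none)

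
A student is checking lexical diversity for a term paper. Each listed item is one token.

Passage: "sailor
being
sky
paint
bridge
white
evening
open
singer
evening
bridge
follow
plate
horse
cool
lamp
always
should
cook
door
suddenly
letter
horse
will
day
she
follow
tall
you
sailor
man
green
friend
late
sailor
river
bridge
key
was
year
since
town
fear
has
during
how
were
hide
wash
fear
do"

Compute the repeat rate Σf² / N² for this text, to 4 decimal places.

0.0273

Frequencies: sailor:3, bridge:3, evening:2, follow:2, horse:2, fear:2, being:1, sky:1, paint:1, white:1, open:1, singer:1, plate:1, cool:1, lamp:1, always:1, should:1, cook:1, door:1, suddenly:1, … (23 more, each freq 1)
Σf² = 71; N² = 2601
Repeat rate = 71 / 2601 = 0.0273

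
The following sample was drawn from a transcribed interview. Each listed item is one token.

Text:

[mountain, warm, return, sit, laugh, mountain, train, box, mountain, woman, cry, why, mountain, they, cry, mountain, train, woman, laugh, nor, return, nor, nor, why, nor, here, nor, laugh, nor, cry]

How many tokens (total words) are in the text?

Tokens: mountain, warm, return, sit, laugh, mountain, train, box, mountain, woman, cry, why, mountain, they, cry, mountain, train, woman, laugh, nor, return, nor, nor, why, nor, here, nor, laugh, nor, cry
N = 30

30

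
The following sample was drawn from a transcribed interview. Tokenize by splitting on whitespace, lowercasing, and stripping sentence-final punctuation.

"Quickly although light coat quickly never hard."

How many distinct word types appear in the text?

6

Distinct types: {although, coat, hard, light, never, quickly}
V = 6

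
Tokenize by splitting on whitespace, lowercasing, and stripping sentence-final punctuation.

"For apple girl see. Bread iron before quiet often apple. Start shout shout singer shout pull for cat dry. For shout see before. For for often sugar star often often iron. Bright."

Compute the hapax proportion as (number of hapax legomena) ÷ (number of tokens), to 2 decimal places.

0.34

Frequencies: for:5, often:4, shout:4, apple:2, see:2, iron:2, before:2, girl:1, bread:1, quiet:1, start:1, singer:1, pull:1, cat:1, dry:1, sugar:1, star:1, bright:1
Hapax count = 11; token count = 32.
Ratio = 11 / 32 = 0.34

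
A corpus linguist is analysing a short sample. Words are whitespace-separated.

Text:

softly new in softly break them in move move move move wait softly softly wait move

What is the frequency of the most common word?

5

Frequencies: move:5, softly:4, in:2, wait:2, new:1, break:1, them:1
Most common: 'move' with frequency 5.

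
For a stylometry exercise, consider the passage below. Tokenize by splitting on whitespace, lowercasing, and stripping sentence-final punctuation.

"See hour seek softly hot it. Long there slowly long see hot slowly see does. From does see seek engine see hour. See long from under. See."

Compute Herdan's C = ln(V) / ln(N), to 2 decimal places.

N = 27, V = 13.
ln(V) = 2.564949, ln(N) = 3.295837
C = 2.564949 / 3.295837 = 0.78

0.78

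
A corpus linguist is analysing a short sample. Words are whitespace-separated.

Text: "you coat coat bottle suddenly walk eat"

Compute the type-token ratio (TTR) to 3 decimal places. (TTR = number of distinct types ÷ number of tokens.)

N = 7 tokens, V = 6 types.
TTR = V / N = 6 / 7 = 0.857

0.857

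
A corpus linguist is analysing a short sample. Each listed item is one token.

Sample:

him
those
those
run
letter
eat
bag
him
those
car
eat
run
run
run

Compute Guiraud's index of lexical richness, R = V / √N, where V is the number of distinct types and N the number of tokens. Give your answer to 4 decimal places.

1.8708

N = 14, V = 7.
√N = 3.741657
R = 7 / 3.741657 = 1.8708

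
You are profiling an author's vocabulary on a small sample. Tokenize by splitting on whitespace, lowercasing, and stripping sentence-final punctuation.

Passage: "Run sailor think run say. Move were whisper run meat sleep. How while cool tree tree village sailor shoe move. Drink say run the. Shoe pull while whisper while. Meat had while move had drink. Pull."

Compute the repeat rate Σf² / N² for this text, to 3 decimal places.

0.065

Frequencies: run:4, while:4, move:3, sailor:2, say:2, whisper:2, meat:2, tree:2, shoe:2, drink:2, pull:2, had:2, think:1, were:1, sleep:1, how:1, cool:1, village:1, the:1
Σf² = 84; N² = 1296
Repeat rate = 84 / 1296 = 0.065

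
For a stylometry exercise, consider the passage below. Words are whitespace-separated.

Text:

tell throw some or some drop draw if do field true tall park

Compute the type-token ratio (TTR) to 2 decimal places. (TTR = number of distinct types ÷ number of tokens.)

N = 13 tokens, V = 12 types.
TTR = V / N = 12 / 13 = 0.92

0.92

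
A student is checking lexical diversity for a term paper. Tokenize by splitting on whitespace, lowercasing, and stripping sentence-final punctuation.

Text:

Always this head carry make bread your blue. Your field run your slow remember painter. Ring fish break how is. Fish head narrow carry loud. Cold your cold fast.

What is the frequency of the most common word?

4

Frequencies: your:4, head:2, carry:2, fish:2, cold:2, always:1, this:1, make:1, bread:1, blue:1, field:1, run:1, slow:1, remember:1, painter:1, ring:1, break:1, how:1, is:1, narrow:1, … (2 more, each freq 1)
Most common: 'your' with frequency 4.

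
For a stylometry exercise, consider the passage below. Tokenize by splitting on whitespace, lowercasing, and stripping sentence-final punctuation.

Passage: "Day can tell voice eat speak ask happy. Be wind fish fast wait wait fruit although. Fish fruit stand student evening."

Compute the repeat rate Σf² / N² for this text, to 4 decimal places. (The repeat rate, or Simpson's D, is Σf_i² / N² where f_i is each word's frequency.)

Frequencies: fish:2, wait:2, fruit:2, day:1, can:1, tell:1, voice:1, eat:1, speak:1, ask:1, happy:1, be:1, wind:1, fast:1, although:1, stand:1, student:1, evening:1
Σf² = 27; N² = 441
Repeat rate = 27 / 441 = 0.0612

0.0612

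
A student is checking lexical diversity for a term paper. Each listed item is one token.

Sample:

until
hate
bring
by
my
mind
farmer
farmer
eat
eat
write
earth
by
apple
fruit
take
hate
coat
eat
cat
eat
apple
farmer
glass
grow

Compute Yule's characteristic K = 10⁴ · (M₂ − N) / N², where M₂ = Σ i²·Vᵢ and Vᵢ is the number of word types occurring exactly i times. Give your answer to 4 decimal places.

384.0000

Frequencies: eat:4, farmer:3, hate:2, by:2, apple:2, until:1, bring:1, my:1, mind:1, write:1, earth:1, fruit:1, take:1, coat:1, cat:1, glass:1, grow:1
N = 25. Frequency spectrum: V_1=12, V_2=3, V_3=1, V_4=1
M₂ = 1²·12 + 2²·3 + 3²·1 + 4²·1 = 49
K = 10000 × (49 − 25) / 25² = 384.0000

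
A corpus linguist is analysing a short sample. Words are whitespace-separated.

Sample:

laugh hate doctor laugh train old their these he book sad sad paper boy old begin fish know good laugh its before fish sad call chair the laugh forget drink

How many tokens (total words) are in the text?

30

Tokens: laugh, hate, doctor, laugh, train, old, their, these, he, book, sad, sad, paper, boy, old, begin, fish, know, good, laugh, its, before, fish, sad, call, chair, the, laugh, forget, drink
N = 30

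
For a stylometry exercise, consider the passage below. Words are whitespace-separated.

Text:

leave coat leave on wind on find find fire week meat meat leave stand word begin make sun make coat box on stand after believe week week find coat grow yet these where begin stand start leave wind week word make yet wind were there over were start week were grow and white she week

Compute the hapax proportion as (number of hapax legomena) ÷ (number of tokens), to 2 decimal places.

0.22

Frequencies: week:6, leave:4, coat:3, on:3, wind:3, find:3, stand:3, make:3, were:3, meat:2, word:2, begin:2, grow:2, yet:2, start:2, fire:1, sun:1, box:1, after:1, believe:1, … (7 more, each freq 1)
Hapax count = 12; token count = 55.
Ratio = 12 / 55 = 0.22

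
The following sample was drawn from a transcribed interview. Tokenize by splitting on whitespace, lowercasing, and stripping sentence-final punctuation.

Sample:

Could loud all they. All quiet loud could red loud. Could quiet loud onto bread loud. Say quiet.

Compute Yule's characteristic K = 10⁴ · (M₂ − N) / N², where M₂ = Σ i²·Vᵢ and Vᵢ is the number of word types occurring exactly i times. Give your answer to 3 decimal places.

1049.383

Frequencies: loud:5, could:3, quiet:3, all:2, they:1, red:1, onto:1, bread:1, say:1
N = 18. Frequency spectrum: V_1=5, V_2=1, V_3=2, V_5=1
M₂ = 1²·5 + 2²·1 + 3²·2 + 5²·1 = 52
K = 10000 × (52 − 18) / 18² = 1049.383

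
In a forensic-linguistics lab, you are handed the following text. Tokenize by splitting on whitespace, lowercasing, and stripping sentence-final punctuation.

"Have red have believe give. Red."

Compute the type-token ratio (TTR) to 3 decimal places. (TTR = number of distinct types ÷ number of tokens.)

0.667

N = 6 tokens, V = 4 types.
TTR = V / N = 4 / 6 = 0.667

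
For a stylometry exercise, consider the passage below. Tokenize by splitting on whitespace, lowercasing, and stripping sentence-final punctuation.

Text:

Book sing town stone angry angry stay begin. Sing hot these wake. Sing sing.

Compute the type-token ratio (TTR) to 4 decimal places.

N = 14 tokens, V = 10 types.
TTR = V / N = 10 / 14 = 0.7143

0.7143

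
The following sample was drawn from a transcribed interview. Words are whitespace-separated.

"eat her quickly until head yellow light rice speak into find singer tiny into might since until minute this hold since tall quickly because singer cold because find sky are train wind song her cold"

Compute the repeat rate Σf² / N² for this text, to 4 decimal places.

0.0433

Frequencies: her:2, quickly:2, until:2, into:2, find:2, singer:2, since:2, because:2, cold:2, eat:1, head:1, yellow:1, light:1, rice:1, speak:1, tiny:1, might:1, minute:1, this:1, hold:1, … (6 more, each freq 1)
Σf² = 53; N² = 1225
Repeat rate = 53 / 1225 = 0.0433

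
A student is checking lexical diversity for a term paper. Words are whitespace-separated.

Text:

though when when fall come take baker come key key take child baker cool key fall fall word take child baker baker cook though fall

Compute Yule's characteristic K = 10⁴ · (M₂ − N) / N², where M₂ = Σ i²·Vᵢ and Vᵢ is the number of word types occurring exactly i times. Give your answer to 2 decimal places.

704.00

Frequencies: fall:4, baker:4, take:3, key:3, though:2, when:2, come:2, child:2, cool:1, word:1, cook:1
N = 25. Frequency spectrum: V_1=3, V_2=4, V_3=2, V_4=2
M₂ = 1²·3 + 2²·4 + 3²·2 + 4²·2 = 69
K = 10000 × (69 − 25) / 25² = 704.00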